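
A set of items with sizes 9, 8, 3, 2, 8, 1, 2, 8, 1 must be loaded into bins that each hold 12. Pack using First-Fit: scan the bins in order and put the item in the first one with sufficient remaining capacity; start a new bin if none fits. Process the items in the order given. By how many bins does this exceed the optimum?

0

First-Fit: [9,3] [8,2,1,1] [8,2] [8] → 4 bins.
Total size 42; any packing needs at least ⌈42/12⌉ = 4 bins.
So 4 is already optimal.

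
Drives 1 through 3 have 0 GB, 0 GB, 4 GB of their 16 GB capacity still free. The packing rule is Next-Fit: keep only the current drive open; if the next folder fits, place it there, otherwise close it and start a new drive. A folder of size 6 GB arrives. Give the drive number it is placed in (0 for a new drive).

0

Next-Fit only looks at drive 3, which has 4 GB free.
6 GB does not fit, so a new drive is opened.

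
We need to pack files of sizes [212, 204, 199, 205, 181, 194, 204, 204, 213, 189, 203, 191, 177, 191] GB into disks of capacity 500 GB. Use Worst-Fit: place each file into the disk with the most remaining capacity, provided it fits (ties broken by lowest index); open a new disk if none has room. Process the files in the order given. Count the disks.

7 disks

212 GB → disk 1 (remaining 288 GB)
204 GB → disk 1 (remaining 84 GB)
199 GB → disk 2 (remaining 301 GB)
205 GB → disk 2 (remaining 96 GB)
181 GB → disk 3 (remaining 319 GB)
194 GB → disk 3 (remaining 125 GB)
204 GB → disk 4 (remaining 296 GB)
204 GB → disk 4 (remaining 92 GB)
213 GB → disk 5 (remaining 287 GB)
189 GB → disk 5 (remaining 98 GB)
203 GB → disk 6 (remaining 297 GB)
191 GB → disk 6 (remaining 106 GB)
177 GB → disk 7 (remaining 323 GB)
191 GB → disk 7 (remaining 132 GB)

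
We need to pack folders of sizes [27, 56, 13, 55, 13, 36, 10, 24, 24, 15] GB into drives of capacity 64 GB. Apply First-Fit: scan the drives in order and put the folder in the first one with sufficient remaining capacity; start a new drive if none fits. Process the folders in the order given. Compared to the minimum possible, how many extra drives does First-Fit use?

0

First-Fit: [27,13,13,10] [56] [55] [36,24] [24,15] → 5 drives.
Total size 273 GB; any packing needs at least ⌈273/64⌉ = 5 drives.
So 5 is already optimal.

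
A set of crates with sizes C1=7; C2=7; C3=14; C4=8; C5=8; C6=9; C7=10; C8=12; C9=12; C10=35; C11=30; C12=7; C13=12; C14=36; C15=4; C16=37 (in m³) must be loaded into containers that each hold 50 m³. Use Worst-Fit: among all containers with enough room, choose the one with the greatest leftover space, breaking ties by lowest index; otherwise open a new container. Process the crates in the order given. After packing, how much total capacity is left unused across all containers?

C1 (7 m³) → container 1 (remaining 43 m³)
C2 (7 m³) → container 1 (remaining 36 m³)
C3 (14 m³) → container 1 (remaining 22 m³)
C4 (8 m³) → container 1 (remaining 14 m³)
C5 (8 m³) → container 1 (remaining 6 m³)
C6 (9 m³) → container 2 (remaining 41 m³)
C7 (10 m³) → container 2 (remaining 31 m³)
C8 (12 m³) → container 2 (remaining 19 m³)
C9 (12 m³) → container 2 (remaining 7 m³)
C10 (35 m³) → container 3 (remaining 15 m³)
C11 (30 m³) → container 4 (remaining 20 m³)
C12 (7 m³) → container 4 (remaining 13 m³)
C13 (12 m³) → container 3 (remaining 3 m³)
C14 (36 m³) → container 5 (remaining 14 m³)
C15 (4 m³) → container 5 (remaining 10 m³)
C16 (37 m³) → container 6 (remaining 13 m³)
6 containers × 50 m³ = 300 m³; used 248 m³; unused 52 m³.

52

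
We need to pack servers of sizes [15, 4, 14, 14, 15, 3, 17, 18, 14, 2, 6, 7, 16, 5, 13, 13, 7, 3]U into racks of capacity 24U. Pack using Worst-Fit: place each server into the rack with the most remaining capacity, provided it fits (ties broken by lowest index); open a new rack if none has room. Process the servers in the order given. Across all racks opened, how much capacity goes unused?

rack 1: place 15U, 9U left
rack 1: place 4U, 5U left
rack 2: place 14U, 10U left
rack 3: place 14U, 10U left
rack 4: place 15U, 9U left
rack 2: place 3U, 7U left
rack 5: place 17U, 7U left
rack 6: place 18U, 6U left
rack 7: place 14U, 10U left
rack 3: place 2U, 8U left
rack 7: place 6U, 4U left
rack 4: place 7U, 2U left
rack 8: place 16U, 8U left
rack 3: place 5U, 3U left
rack 9: place 13U, 11U left
rack 10: place 13U, 11U left
rack 9: place 7U, 4U left
rack 10: place 3U, 8U left
10 racks × 24U = 240U; used 186U; unused 54U.

54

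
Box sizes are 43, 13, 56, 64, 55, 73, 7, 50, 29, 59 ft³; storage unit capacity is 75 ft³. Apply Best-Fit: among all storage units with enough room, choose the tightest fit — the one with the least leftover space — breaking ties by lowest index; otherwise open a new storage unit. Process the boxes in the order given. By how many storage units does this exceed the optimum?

1

Best-Fit: [43,13] [56] [64,7] [55] [73] [50] [29] [59] → 8 storage units.
7 boxes exceed 37.5 ft³ (half the capacity), and no two of those can share a storage unit, so at least 7 storage units are needed.
An optimal packing achieves that bound: [73] [64,7] [59,13] [56] [55] [50] [43,29] → 7 storage units.
Excess: 8 − 7 = 1.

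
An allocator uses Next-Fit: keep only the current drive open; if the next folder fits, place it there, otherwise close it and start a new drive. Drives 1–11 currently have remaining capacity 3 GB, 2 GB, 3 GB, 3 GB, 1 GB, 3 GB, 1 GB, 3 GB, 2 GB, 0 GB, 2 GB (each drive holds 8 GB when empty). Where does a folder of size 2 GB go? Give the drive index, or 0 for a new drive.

11

Next-Fit only looks at drive 11, which has 2 GB free.
2 GB fits there.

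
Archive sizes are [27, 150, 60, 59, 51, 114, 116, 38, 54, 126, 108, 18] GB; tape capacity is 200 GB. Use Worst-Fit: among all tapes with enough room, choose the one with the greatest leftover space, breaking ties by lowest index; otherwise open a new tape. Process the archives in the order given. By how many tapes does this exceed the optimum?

1

Worst-Fit: [27,150] [60,59,51] [114,38] [116,54] [126] [108,18] → 6 tapes.
Total size 921 GB; any packing needs at least ⌈921/200⌉ = 5 tapes.
An optimal packing achieves that bound: [150,38] [126,60] [116,59,18] [114,54,27] [108,51] → 5 tapes.
Excess: 6 − 5 = 1.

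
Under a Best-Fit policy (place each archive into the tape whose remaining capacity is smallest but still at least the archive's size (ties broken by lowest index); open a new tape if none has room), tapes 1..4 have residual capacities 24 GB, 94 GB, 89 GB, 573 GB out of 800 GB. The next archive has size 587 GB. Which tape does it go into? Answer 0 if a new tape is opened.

No tape has ≥ 587 GB free, so a new tape is opened.

0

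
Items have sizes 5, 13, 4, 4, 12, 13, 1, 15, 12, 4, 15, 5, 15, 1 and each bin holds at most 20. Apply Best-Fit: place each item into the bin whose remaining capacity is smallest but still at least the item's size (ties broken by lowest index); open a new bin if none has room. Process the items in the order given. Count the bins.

7 bins

Put 5 in bin 1; 15 remain.
Put 13 in bin 1; 2 remain.
Put 4 in bin 2; 16 remain.
Put 4 in bin 2; 12 remain.
Put 12 in bin 2; 0 remain.
Put 13 in bin 3; 7 remain.
Put 1 in bin 1; 1 remain.
Put 15 in bin 4; 5 remain.
Put 12 in bin 5; 8 remain.
Put 4 in bin 4; 1 remain.
Put 15 in bin 6; 5 remain.
Put 5 in bin 6; 0 remain.
Put 15 in bin 7; 5 remain.
Put 1 in bin 1; 0 remain.
Final bins: [5,13,1,1] [4,4,12] [13] [15,4] [12] [15,5] [15].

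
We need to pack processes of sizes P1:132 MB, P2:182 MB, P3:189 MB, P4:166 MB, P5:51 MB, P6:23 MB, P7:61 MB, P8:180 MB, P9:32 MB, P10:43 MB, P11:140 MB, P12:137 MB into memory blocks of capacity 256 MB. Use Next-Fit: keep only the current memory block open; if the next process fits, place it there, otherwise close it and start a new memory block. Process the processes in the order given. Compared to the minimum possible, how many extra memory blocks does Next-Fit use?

0

Next-Fit: [132] [182] [189] [166,51,23] [61,180] [32,43,140] [137] → 7 memory blocks.
7 processes exceed 128 MB (half the capacity), and no two of those can share a memory block, so at least 7 memory blocks are needed.
So 7 is already optimal.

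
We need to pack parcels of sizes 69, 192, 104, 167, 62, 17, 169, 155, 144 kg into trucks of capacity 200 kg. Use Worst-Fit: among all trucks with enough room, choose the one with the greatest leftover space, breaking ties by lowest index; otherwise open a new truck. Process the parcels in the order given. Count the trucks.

7

truck 1: place 69 kg, 131 kg left
truck 2: place 192 kg, 8 kg left
truck 1: place 104 kg, 27 kg left
truck 3: place 167 kg, 33 kg left
truck 4: place 62 kg, 138 kg left
truck 4: place 17 kg, 121 kg left
truck 5: place 169 kg, 31 kg left
truck 6: place 155 kg, 45 kg left
truck 7: place 144 kg, 56 kg left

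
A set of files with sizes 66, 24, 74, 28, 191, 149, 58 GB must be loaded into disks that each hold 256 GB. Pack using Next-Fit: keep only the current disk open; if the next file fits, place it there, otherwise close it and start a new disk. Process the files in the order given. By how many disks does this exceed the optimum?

0

Next-Fit: [66,24,74,28] [191] [149,58] → 3 disks.
Total size 590 GB; any packing needs at least ⌈590/256⌉ = 3 disks.
So 3 is already optimal.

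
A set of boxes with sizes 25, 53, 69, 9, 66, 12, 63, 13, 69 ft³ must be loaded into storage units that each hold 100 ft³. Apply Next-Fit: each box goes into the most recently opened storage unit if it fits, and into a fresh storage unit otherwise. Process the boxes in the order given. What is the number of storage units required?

25 ft³ → storage unit 1 (remaining 75 ft³)
53 ft³ → storage unit 1 (remaining 22 ft³)
69 ft³ → storage unit 2 (remaining 31 ft³)
9 ft³ → storage unit 2 (remaining 22 ft³)
66 ft³ → storage unit 3 (remaining 34 ft³)
12 ft³ → storage unit 3 (remaining 22 ft³)
63 ft³ → storage unit 4 (remaining 37 ft³)
13 ft³ → storage unit 4 (remaining 24 ft³)
69 ft³ → storage unit 5 (remaining 31 ft³)

5 storage units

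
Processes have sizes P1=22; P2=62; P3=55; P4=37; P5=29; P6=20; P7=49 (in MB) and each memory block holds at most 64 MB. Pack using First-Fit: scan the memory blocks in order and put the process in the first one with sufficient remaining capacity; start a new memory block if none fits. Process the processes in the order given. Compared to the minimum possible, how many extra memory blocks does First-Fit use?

First-Fit: [22,37] [62] [55] [29,20] [49] → 5 memory blocks.
Total size 274 MB; any packing needs at least ⌈274/64⌉ = 5 memory blocks.
So 5 is already optimal.

0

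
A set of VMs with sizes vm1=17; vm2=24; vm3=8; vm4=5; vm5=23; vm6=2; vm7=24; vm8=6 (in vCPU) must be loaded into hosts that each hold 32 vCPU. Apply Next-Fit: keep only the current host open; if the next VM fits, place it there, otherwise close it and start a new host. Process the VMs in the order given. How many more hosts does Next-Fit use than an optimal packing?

0

Next-Fit: [17] [24,8] [5,23,2] [24,6] → 4 hosts.
Total size 109 vCPU; any packing needs at least ⌈109/32⌉ = 4 hosts.
So 4 is already optimal.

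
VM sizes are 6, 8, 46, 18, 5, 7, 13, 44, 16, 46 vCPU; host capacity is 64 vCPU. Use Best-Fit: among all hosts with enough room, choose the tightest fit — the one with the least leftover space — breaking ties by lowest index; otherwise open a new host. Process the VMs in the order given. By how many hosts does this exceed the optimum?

Best-Fit: [6,8,46] [18,5,7,13] [44,16] [46] → 4 hosts.
Total size 209 vCPU; any packing needs at least ⌈209/64⌉ = 4 hosts.
So 4 is already optimal.

0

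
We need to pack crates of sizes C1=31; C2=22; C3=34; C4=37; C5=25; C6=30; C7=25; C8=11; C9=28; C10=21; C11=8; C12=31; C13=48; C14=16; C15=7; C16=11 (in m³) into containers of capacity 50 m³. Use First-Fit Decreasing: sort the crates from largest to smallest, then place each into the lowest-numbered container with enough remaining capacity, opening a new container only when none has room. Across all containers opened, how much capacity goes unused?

Sorted descending: 48, 37, 34, 31, 31, 30, 28, 25, 25, 22, 21, 16, 11, 11, 8, 7.
container 1: place 48 m³, 2 m³ left
container 2: place 37 m³, 13 m³ left
container 3: place 34 m³, 16 m³ left
container 4: place 31 m³, 19 m³ left
container 5: place 31 m³, 19 m³ left
container 6: place 30 m³, 20 m³ left
container 7: place 28 m³, 22 m³ left
container 8: place 25 m³, 25 m³ left
container 8: place 25 m³, 0 m³ left
container 7: place 22 m³, 0 m³ left
container 9: place 21 m³, 29 m³ left
container 3: place 16 m³, 0 m³ left
container 2: place 11 m³, 2 m³ left
container 4: place 11 m³, 8 m³ left
container 4: place 8 m³, 0 m³ left
container 5: place 7 m³, 12 m³ left
9 containers × 50 m³ = 450 m³; used 385 m³; unused 65 m³.

65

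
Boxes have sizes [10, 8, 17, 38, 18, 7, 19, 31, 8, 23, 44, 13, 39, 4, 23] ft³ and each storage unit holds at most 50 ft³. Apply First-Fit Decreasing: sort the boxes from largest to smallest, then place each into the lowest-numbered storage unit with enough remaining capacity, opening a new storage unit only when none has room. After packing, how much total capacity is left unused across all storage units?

48

Sorted descending: 44, 39, 38, 31, 23, 23, 19, 18, 17, 13, 10, 8, 8, 7, 4.
storage unit 1: place 44 ft³, 6 ft³ left
storage unit 2: place 39 ft³, 11 ft³ left
storage unit 3: place 38 ft³, 12 ft³ left
storage unit 4: place 31 ft³, 19 ft³ left
storage unit 5: place 23 ft³, 27 ft³ left
storage unit 5: place 23 ft³, 4 ft³ left
storage unit 4: place 19 ft³, 0 ft³ left
storage unit 6: place 18 ft³, 32 ft³ left
storage unit 6: place 17 ft³, 15 ft³ left
storage unit 6: place 13 ft³, 2 ft³ left
storage unit 2: place 10 ft³, 1 ft³ left
storage unit 3: place 8 ft³, 4 ft³ left
storage unit 7: place 8 ft³, 42 ft³ left
storage unit 7: place 7 ft³, 35 ft³ left
storage unit 1: place 4 ft³, 2 ft³ left
7 storage units × 50 ft³ = 350 ft³; used 302 ft³; unused 48 ft³.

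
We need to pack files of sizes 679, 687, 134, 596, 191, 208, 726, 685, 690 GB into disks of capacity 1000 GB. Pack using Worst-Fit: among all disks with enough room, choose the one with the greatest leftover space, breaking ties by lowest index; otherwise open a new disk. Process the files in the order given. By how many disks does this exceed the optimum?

Worst-Fit: [679,134] [687,208] [596,191] [726] [685] [690] → 6 disks.
6 files exceed 500 GB (half the capacity), and no two of those can share a disk, so at least 6 disks are needed.
So 6 is already optimal.

0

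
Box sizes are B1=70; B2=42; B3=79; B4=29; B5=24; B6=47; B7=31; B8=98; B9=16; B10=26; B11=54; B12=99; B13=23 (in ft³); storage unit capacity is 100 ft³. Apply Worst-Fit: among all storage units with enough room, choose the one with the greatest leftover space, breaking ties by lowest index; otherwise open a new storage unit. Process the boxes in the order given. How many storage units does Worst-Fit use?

8

storage unit 1: place B1 (70 ft³), 30 ft³ left
storage unit 2: place B2 (42 ft³), 58 ft³ left
storage unit 3: place B3 (79 ft³), 21 ft³ left
storage unit 2: place B4 (29 ft³), 29 ft³ left
storage unit 1: place B5 (24 ft³), 6 ft³ left
storage unit 4: place B6 (47 ft³), 53 ft³ left
storage unit 4: place B7 (31 ft³), 22 ft³ left
storage unit 5: place B8 (98 ft³), 2 ft³ left
storage unit 2: place B9 (16 ft³), 13 ft³ left
storage unit 6: place B10 (26 ft³), 74 ft³ left
storage unit 6: place B11 (54 ft³), 20 ft³ left
storage unit 7: place B12 (99 ft³), 1 ft³ left
storage unit 8: place B13 (23 ft³), 77 ft³ left
Final storage units: [70,24] [42,29,16] [79] [47,31] [98] [26,54] [99] [23].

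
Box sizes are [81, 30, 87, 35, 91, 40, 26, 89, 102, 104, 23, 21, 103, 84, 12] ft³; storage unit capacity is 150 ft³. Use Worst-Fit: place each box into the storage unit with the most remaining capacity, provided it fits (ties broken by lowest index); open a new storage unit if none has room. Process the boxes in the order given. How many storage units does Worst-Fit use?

Put 81 ft³ in storage unit 1; 69 ft³ remain.
Put 30 ft³ in storage unit 1; 39 ft³ remain.
Put 87 ft³ in storage unit 2; 63 ft³ remain.
Put 35 ft³ in storage unit 2; 28 ft³ remain.
Put 91 ft³ in storage unit 3; 59 ft³ remain.
Put 40 ft³ in storage unit 3; 19 ft³ remain.
Put 26 ft³ in storage unit 1; 13 ft³ remain.
Put 89 ft³ in storage unit 4; 61 ft³ remain.
Put 102 ft³ in storage unit 5; 48 ft³ remain.
Put 104 ft³ in storage unit 6; 46 ft³ remain.
Put 23 ft³ in storage unit 4; 38 ft³ remain.
Put 21 ft³ in storage unit 5; 27 ft³ remain.
Put 103 ft³ in storage unit 7; 47 ft³ remain.
Put 84 ft³ in storage unit 8; 66 ft³ remain.
Put 12 ft³ in storage unit 8; 54 ft³ remain.

8 storage units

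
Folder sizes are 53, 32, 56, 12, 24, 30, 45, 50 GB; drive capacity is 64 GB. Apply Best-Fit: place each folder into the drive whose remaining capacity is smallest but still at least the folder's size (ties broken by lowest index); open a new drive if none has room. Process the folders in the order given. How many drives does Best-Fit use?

6 drives

Put 53 GB in drive 1; 11 GB remain.
Put 32 GB in drive 2; 32 GB remain.
Put 56 GB in drive 3; 8 GB remain.
Put 12 GB in drive 2; 20 GB remain.
Put 24 GB in drive 4; 40 GB remain.
Put 30 GB in drive 4; 10 GB remain.
Put 45 GB in drive 5; 19 GB remain.
Put 50 GB in drive 6; 14 GB remain.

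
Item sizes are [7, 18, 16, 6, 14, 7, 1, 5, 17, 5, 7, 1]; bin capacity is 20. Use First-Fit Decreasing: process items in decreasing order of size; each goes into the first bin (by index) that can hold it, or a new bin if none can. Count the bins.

Sorted descending: 18, 17, 16, 14, 7, 7, 7, 6, 5, 5, 1, 1.
bin 1: place 18, 2 left
bin 2: place 17, 3 left
bin 3: place 16, 4 left
bin 4: place 14, 6 left
bin 5: place 7, 13 left
bin 5: place 7, 6 left
bin 6: place 7, 13 left
bin 4: place 6, 0 left
bin 5: place 5, 1 left
bin 6: place 5, 8 left
bin 1: place 1, 1 left
bin 1: place 1, 0 left
Final bins: [18,1,1] [17] [16] [14,6] [7,7,5] [7,5].

6 bins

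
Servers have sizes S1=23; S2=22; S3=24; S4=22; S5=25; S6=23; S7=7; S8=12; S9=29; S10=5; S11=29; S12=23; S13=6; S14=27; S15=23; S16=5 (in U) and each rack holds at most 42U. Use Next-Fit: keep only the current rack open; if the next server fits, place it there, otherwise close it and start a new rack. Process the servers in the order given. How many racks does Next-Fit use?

11

rack 1: place S1 (23U), 19U left
rack 2: place S2 (22U), 20U left
rack 3: place S3 (24U), 18U left
rack 4: place S4 (22U), 20U left
rack 5: place S5 (25U), 17U left
rack 6: place S6 (23U), 19U left
rack 6: place S7 (7U), 12U left
rack 6: place S8 (12U), 0U left
rack 7: place S9 (29U), 13U left
rack 7: place S10 (5U), 8U left
rack 8: place S11 (29U), 13U left
rack 9: place S12 (23U), 19U left
rack 9: place S13 (6U), 13U left
rack 10: place S14 (27U), 15U left
rack 11: place S15 (23U), 19U left
rack 11: place S16 (5U), 14U left
Final racks: [23] [22] [24] [22] [25] [23,7,12] [29,5] [29] [23,6] [27] [23,5].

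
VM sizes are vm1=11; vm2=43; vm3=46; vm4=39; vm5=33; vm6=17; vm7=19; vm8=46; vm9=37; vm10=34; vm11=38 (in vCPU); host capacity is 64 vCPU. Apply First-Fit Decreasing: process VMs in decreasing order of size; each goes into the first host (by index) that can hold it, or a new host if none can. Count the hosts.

Sorted descending: 46, 46, 43, 39, 38, 37, 34, 33, 19, 17, 11.
Put 46 vCPU in host 1; 18 vCPU remain.
Put 46 vCPU in host 2; 18 vCPU remain.
Put 43 vCPU in host 3; 21 vCPU remain.
Put 39 vCPU in host 4; 25 vCPU remain.
Put 38 vCPU in host 5; 26 vCPU remain.
Put 37 vCPU in host 6; 27 vCPU remain.
Put 34 vCPU in host 7; 30 vCPU remain.
Put 33 vCPU in host 8; 31 vCPU remain.
Put 19 vCPU in host 3; 2 vCPU remain.
Put 17 vCPU in host 1; 1 vCPU remain.
Put 11 vCPU in host 2; 7 vCPU remain.

8 hosts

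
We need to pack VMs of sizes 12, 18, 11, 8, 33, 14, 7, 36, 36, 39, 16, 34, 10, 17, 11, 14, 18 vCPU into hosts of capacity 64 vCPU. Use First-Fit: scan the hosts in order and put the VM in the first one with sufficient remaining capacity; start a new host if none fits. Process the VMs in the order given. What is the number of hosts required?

6

host 1: place 12 vCPU, 52 vCPU left
host 1: place 18 vCPU, 34 vCPU left
host 1: place 11 vCPU, 23 vCPU left
host 1: place 8 vCPU, 15 vCPU left
host 2: place 33 vCPU, 31 vCPU left
host 1: place 14 vCPU, 1 vCPU left
host 2: place 7 vCPU, 24 vCPU left
host 3: place 36 vCPU, 28 vCPU left
host 4: place 36 vCPU, 28 vCPU left
host 5: place 39 vCPU, 25 vCPU left
host 2: place 16 vCPU, 8 vCPU left
host 6: place 34 vCPU, 30 vCPU left
host 3: place 10 vCPU, 18 vCPU left
host 3: place 17 vCPU, 1 vCPU left
host 4: place 11 vCPU, 17 vCPU left
host 4: place 14 vCPU, 3 vCPU left
host 5: place 18 vCPU, 7 vCPU left
Final hosts: [12,18,11,8,14] [33,7,16] [36,10,17] [36,11,14] [39,18] [34].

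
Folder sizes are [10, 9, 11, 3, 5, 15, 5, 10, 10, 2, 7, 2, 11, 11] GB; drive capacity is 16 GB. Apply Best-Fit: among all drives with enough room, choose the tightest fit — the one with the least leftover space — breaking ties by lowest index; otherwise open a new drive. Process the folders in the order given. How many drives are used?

9 drives

Put 10 GB in drive 1; 6 GB remain.
Put 9 GB in drive 2; 7 GB remain.
Put 11 GB in drive 3; 5 GB remain.
Put 3 GB in drive 3; 2 GB remain.
Put 5 GB in drive 1; 1 GB remain.
Put 15 GB in drive 4; 1 GB remain.
Put 5 GB in drive 2; 2 GB remain.
Put 10 GB in drive 5; 6 GB remain.
Put 10 GB in drive 6; 6 GB remain.
Put 2 GB in drive 2; 0 GB remain.
Put 7 GB in drive 7; 9 GB remain.
Put 2 GB in drive 3; 0 GB remain.
Put 11 GB in drive 8; 5 GB remain.
Put 11 GB in drive 9; 5 GB remain.
Final drives: [10,5] [9,5,2] [11,3,2] [15] [10] [10] [7] [11] [11].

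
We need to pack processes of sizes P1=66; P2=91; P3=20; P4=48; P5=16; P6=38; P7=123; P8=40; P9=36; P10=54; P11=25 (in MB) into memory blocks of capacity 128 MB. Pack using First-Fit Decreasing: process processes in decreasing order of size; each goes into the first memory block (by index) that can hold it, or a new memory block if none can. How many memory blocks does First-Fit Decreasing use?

Sorted descending: 123, 91, 66, 54, 48, 40, 38, 36, 25, 20, 16.
Put 123 MB in memory block 1; 5 MB remain.
Put 91 MB in memory block 2; 37 MB remain.
Put 66 MB in memory block 3; 62 MB remain.
Put 54 MB in memory block 3; 8 MB remain.
Put 48 MB in memory block 4; 80 MB remain.
Put 40 MB in memory block 4; 40 MB remain.
Put 38 MB in memory block 4; 2 MB remain.
Put 36 MB in memory block 2; 1 MB remain.
Put 25 MB in memory block 5; 103 MB remain.
Put 20 MB in memory block 5; 83 MB remain.
Put 16 MB in memory block 5; 67 MB remain.

5 memory blocks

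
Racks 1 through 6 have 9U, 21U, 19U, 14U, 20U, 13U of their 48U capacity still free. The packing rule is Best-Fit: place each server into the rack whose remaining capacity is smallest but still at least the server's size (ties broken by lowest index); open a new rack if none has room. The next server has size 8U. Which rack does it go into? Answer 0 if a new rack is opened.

1

Racks with room: rack 1 (9U), rack 2 (21U), rack 3 (19U), rack 4 (14U), rack 5 (20U), rack 6 (13U).
Tightest fit is rack 1 with 9U free.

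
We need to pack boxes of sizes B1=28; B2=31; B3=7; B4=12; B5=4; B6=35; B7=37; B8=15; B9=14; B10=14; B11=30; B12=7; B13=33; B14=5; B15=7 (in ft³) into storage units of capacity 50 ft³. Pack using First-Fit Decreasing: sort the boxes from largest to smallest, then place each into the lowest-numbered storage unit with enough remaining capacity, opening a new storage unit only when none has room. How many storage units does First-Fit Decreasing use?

6

Sorted descending: 37, 35, 33, 31, 30, 28, 15, 14, 14, 12, 7, 7, 7, 5, 4.
Put 37 ft³ in storage unit 1; 13 ft³ remain.
Put 35 ft³ in storage unit 2; 15 ft³ remain.
Put 33 ft³ in storage unit 3; 17 ft³ remain.
Put 31 ft³ in storage unit 4; 19 ft³ remain.
Put 30 ft³ in storage unit 5; 20 ft³ remain.
Put 28 ft³ in storage unit 6; 22 ft³ remain.
Put 15 ft³ in storage unit 2; 0 ft³ remain.
Put 14 ft³ in storage unit 3; 3 ft³ remain.
Put 14 ft³ in storage unit 4; 5 ft³ remain.
Put 12 ft³ in storage unit 1; 1 ft³ remain.
Put 7 ft³ in storage unit 5; 13 ft³ remain.
Put 7 ft³ in storage unit 5; 6 ft³ remain.
Put 7 ft³ in storage unit 6; 15 ft³ remain.
Put 5 ft³ in storage unit 4; 0 ft³ remain.
Put 4 ft³ in storage unit 5; 2 ft³ remain.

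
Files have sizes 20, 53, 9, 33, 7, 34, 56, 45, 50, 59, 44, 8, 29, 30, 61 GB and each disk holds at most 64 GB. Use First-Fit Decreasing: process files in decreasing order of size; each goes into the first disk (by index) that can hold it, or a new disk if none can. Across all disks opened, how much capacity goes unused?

Sorted descending: 61, 59, 56, 53, 50, 45, 44, 34, 33, 30, 29, 20, 9, 8, 7.
Put 61 GB in disk 1; 3 GB remain.
Put 59 GB in disk 2; 5 GB remain.
Put 56 GB in disk 3; 8 GB remain.
Put 53 GB in disk 4; 11 GB remain.
Put 50 GB in disk 5; 14 GB remain.
Put 45 GB in disk 6; 19 GB remain.
Put 44 GB in disk 7; 20 GB remain.
Put 34 GB in disk 8; 30 GB remain.
Put 33 GB in disk 9; 31 GB remain.
Put 30 GB in disk 8; 0 GB remain.
Put 29 GB in disk 9; 2 GB remain.
Put 20 GB in disk 7; 0 GB remain.
Put 9 GB in disk 4; 2 GB remain.
Put 8 GB in disk 3; 0 GB remain.
Put 7 GB in disk 5; 7 GB remain.
9 disks × 64 GB = 576 GB; used 538 GB; unused 38 GB.

38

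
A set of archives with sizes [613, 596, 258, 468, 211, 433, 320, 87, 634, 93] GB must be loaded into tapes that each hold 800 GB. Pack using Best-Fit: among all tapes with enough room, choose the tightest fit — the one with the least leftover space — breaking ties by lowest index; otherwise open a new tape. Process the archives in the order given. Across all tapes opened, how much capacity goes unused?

1087

Put 613 GB in tape 1; 187 GB remain.
Put 596 GB in tape 2; 204 GB remain.
Put 258 GB in tape 3; 542 GB remain.
Put 468 GB in tape 3; 74 GB remain.
Put 211 GB in tape 4; 589 GB remain.
Put 433 GB in tape 4; 156 GB remain.
Put 320 GB in tape 5; 480 GB remain.
Put 87 GB in tape 4; 69 GB remain.
Put 634 GB in tape 6; 166 GB remain.
Put 93 GB in tape 6; 73 GB remain.
6 tapes × 800 GB = 4800 GB; used 3713 GB; unused 1087 GB.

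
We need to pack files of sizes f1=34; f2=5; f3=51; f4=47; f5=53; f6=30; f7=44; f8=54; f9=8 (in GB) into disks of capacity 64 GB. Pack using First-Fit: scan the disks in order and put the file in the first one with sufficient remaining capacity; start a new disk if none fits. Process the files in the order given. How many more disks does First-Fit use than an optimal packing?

1

First-Fit: [34,5,8] [51] [47] [53] [30] [44] [54] → 7 disks.
Total size 326 GB; any packing needs at least ⌈326/64⌉ = 6 disks.
An optimal packing achieves that bound: [54,8] [53,5] [51] [47] [44] [34,30] → 6 disks.
Excess: 7 − 6 = 1.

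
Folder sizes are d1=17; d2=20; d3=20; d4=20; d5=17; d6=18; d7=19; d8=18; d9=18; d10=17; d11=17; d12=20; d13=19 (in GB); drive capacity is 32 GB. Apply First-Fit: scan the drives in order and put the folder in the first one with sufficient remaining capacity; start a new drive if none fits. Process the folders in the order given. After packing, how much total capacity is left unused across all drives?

drive 1: place d1 (17 GB), 15 GB left
drive 2: place d2 (20 GB), 12 GB left
drive 3: place d3 (20 GB), 12 GB left
drive 4: place d4 (20 GB), 12 GB left
drive 5: place d5 (17 GB), 15 GB left
drive 6: place d6 (18 GB), 14 GB left
drive 7: place d7 (19 GB), 13 GB left
drive 8: place d8 (18 GB), 14 GB left
drive 9: place d9 (18 GB), 14 GB left
drive 10: place d10 (17 GB), 15 GB left
drive 11: place d11 (17 GB), 15 GB left
drive 12: place d12 (20 GB), 12 GB left
drive 13: place d13 (19 GB), 13 GB left
13 drives × 32 GB = 416 GB; used 240 GB; unused 176 GB.

176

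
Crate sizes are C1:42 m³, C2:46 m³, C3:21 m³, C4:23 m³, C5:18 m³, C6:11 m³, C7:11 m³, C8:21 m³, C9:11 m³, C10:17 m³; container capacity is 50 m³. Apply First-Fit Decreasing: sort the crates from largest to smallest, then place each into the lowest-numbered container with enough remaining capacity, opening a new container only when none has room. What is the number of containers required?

5

Sorted descending: 46, 42, 23, 21, 21, 18, 17, 11, 11, 11.
46 m³ → container 1 (remaining 4 m³)
42 m³ → container 2 (remaining 8 m³)
23 m³ → container 3 (remaining 27 m³)
21 m³ → container 3 (remaining 6 m³)
21 m³ → container 4 (remaining 29 m³)
18 m³ → container 4 (remaining 11 m³)
17 m³ → container 5 (remaining 33 m³)
11 m³ → container 4 (remaining 0 m³)
11 m³ → container 5 (remaining 22 m³)
11 m³ → container 5 (remaining 11 m³)
Final containers: [46] [42] [23,21] [21,18,11] [17,11,11].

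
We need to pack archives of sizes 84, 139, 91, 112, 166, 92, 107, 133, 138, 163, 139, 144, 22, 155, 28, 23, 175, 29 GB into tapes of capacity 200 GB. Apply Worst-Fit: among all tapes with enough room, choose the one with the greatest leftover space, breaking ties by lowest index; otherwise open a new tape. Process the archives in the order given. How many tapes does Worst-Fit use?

12 tapes

Put 84 GB in tape 1; 116 GB remain.
Put 139 GB in tape 2; 61 GB remain.
Put 91 GB in tape 1; 25 GB remain.
Put 112 GB in tape 3; 88 GB remain.
Put 166 GB in tape 4; 34 GB remain.
Put 92 GB in tape 5; 108 GB remain.
Put 107 GB in tape 5; 1 GB remain.
Put 133 GB in tape 6; 67 GB remain.
Put 138 GB in tape 7; 62 GB remain.
Put 163 GB in tape 8; 37 GB remain.
Put 139 GB in tape 9; 61 GB remain.
Put 144 GB in tape 10; 56 GB remain.
Put 22 GB in tape 3; 66 GB remain.
Put 155 GB in tape 11; 45 GB remain.
Put 28 GB in tape 6; 39 GB remain.
Put 23 GB in tape 3; 43 GB remain.
Put 175 GB in tape 12; 25 GB remain.
Put 29 GB in tape 7; 33 GB remain.
Final tapes: [84,91] [139] [112,22,23] [166] [92,107] [133,28] [138,29] [163] [139] [144] [155] [175].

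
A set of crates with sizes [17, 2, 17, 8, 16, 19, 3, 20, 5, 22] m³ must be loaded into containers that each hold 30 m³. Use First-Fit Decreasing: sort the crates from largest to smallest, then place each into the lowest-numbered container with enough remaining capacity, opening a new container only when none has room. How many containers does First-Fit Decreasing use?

6 containers

Sorted descending: 22, 20, 19, 17, 17, 16, 8, 5, 3, 2.
Put 22 m³ in container 1; 8 m³ remain.
Put 20 m³ in container 2; 10 m³ remain.
Put 19 m³ in container 3; 11 m³ remain.
Put 17 m³ in container 4; 13 m³ remain.
Put 17 m³ in container 5; 13 m³ remain.
Put 16 m³ in container 6; 14 m³ remain.
Put 8 m³ in container 1; 0 m³ remain.
Put 5 m³ in container 2; 5 m³ remain.
Put 3 m³ in container 2; 2 m³ remain.
Put 2 m³ in container 2; 0 m³ remain.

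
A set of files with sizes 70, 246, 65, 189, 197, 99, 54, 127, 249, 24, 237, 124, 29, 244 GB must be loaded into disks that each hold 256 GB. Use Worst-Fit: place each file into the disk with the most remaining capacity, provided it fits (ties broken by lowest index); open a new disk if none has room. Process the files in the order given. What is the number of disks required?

9

disk 1: place 70 GB, 186 GB left
disk 2: place 246 GB, 10 GB left
disk 1: place 65 GB, 121 GB left
disk 3: place 189 GB, 67 GB left
disk 4: place 197 GB, 59 GB left
disk 1: place 99 GB, 22 GB left
disk 3: place 54 GB, 13 GB left
disk 5: place 127 GB, 129 GB left
disk 6: place 249 GB, 7 GB left
disk 5: place 24 GB, 105 GB left
disk 7: place 237 GB, 19 GB left
disk 8: place 124 GB, 132 GB left
disk 8: place 29 GB, 103 GB left
disk 9: place 244 GB, 12 GB left
Final disks: [70,65,99] [246] [189,54] [197] [127,24] [249] [237] [124,29] [244].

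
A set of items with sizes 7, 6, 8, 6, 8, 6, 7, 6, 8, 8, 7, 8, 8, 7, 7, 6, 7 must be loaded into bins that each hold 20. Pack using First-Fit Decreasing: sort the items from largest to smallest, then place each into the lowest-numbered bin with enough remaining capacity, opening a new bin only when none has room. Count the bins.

7

Sorted descending: 8, 8, 8, 8, 8, 8, 7, 7, 7, 7, 7, 7, 6, 6, 6, 6, 6.
8 → bin 1 (remaining 12)
8 → bin 1 (remaining 4)
8 → bin 2 (remaining 12)
8 → bin 2 (remaining 4)
8 → bin 3 (remaining 12)
8 → bin 3 (remaining 4)
7 → bin 4 (remaining 13)
7 → bin 4 (remaining 6)
7 → bin 5 (remaining 13)
7 → bin 5 (remaining 6)
7 → bin 6 (remaining 13)
7 → bin 6 (remaining 6)
6 → bin 4 (remaining 0)
6 → bin 5 (remaining 0)
6 → bin 6 (remaining 0)
6 → bin 7 (remaining 14)
6 → bin 7 (remaining 8)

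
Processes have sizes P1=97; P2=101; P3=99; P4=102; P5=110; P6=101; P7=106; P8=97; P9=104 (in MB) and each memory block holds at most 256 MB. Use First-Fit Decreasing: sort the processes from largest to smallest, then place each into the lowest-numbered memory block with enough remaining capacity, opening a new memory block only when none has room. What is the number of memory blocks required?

5

Sorted descending: 110, 106, 104, 102, 101, 101, 99, 97, 97.
memory block 1: place 110 MB, 146 MB left
memory block 1: place 106 MB, 40 MB left
memory block 2: place 104 MB, 152 MB left
memory block 2: place 102 MB, 50 MB left
memory block 3: place 101 MB, 155 MB left
memory block 3: place 101 MB, 54 MB left
memory block 4: place 99 MB, 157 MB left
memory block 4: place 97 MB, 60 MB left
memory block 5: place 97 MB, 159 MB left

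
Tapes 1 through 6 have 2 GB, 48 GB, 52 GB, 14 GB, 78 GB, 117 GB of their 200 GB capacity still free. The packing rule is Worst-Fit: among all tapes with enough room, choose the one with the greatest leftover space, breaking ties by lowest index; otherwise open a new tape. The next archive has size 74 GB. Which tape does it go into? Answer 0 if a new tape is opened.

6

Tapes with room: tape 5 (78 GB), tape 6 (117 GB).
Most room is tape 6 with 117 GB free.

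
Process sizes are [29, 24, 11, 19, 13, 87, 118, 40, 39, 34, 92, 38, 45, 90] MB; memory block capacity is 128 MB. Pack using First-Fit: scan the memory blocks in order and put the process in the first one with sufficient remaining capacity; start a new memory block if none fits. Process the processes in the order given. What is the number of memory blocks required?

memory block 1: place 29 MB, 99 MB left
memory block 1: place 24 MB, 75 MB left
memory block 1: place 11 MB, 64 MB left
memory block 1: place 19 MB, 45 MB left
memory block 1: place 13 MB, 32 MB left
memory block 2: place 87 MB, 41 MB left
memory block 3: place 118 MB, 10 MB left
memory block 2: place 40 MB, 1 MB left
memory block 4: place 39 MB, 89 MB left
memory block 4: place 34 MB, 55 MB left
memory block 5: place 92 MB, 36 MB left
memory block 4: place 38 MB, 17 MB left
memory block 6: place 45 MB, 83 MB left
memory block 7: place 90 MB, 38 MB left

7 memory blocks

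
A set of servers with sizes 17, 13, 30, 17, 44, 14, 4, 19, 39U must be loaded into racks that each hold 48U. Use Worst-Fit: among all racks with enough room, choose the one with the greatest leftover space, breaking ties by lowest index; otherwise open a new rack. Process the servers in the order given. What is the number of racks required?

17U → rack 1 (remaining 31U)
13U → rack 1 (remaining 18U)
30U → rack 2 (remaining 18U)
17U → rack 1 (remaining 1U)
44U → rack 3 (remaining 4U)
14U → rack 2 (remaining 4U)
4U → rack 2 (remaining 0U)
19U → rack 4 (remaining 29U)
39U → rack 5 (remaining 9U)

5 racks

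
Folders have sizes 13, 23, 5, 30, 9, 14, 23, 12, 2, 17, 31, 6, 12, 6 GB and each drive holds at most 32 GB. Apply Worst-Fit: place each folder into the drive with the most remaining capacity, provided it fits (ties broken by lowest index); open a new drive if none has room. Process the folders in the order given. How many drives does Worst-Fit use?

8

drive 1: place 13 GB, 19 GB left
drive 2: place 23 GB, 9 GB left
drive 1: place 5 GB, 14 GB left
drive 3: place 30 GB, 2 GB left
drive 1: place 9 GB, 5 GB left
drive 4: place 14 GB, 18 GB left
drive 5: place 23 GB, 9 GB left
drive 4: place 12 GB, 6 GB left
drive 2: place 2 GB, 7 GB left
drive 6: place 17 GB, 15 GB left
drive 7: place 31 GB, 1 GB left
drive 6: place 6 GB, 9 GB left
drive 8: place 12 GB, 20 GB left
drive 8: place 6 GB, 14 GB left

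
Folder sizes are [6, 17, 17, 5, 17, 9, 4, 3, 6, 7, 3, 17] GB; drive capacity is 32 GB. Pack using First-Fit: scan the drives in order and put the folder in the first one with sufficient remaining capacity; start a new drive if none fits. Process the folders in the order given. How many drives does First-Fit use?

4

Put 6 GB in drive 1; 26 GB remain.
Put 17 GB in drive 1; 9 GB remain.
Put 17 GB in drive 2; 15 GB remain.
Put 5 GB in drive 1; 4 GB remain.
Put 17 GB in drive 3; 15 GB remain.
Put 9 GB in drive 2; 6 GB remain.
Put 4 GB in drive 1; 0 GB remain.
Put 3 GB in drive 2; 3 GB remain.
Put 6 GB in drive 3; 9 GB remain.
Put 7 GB in drive 3; 2 GB remain.
Put 3 GB in drive 2; 0 GB remain.
Put 17 GB in drive 4; 15 GB remain.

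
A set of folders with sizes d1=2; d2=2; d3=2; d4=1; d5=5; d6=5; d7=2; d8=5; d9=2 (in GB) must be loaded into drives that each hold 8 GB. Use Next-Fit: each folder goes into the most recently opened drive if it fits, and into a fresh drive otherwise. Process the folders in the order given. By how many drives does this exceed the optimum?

Next-Fit: [2,2,2,1] [5] [5,2] [5,2] → 4 drives.
Total size 26 GB; any packing needs at least ⌈26/8⌉ = 4 drives.
So 4 is already optimal.

0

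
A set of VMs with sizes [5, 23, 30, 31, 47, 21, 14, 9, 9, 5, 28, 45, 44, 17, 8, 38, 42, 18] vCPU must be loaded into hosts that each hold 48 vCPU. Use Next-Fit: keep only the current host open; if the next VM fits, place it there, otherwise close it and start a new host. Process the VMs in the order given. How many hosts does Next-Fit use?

12

host 1: place 5 vCPU, 43 vCPU left
host 1: place 23 vCPU, 20 vCPU left
host 2: place 30 vCPU, 18 vCPU left
host 3: place 31 vCPU, 17 vCPU left
host 4: place 47 vCPU, 1 vCPU left
host 5: place 21 vCPU, 27 vCPU left
host 5: place 14 vCPU, 13 vCPU left
host 5: place 9 vCPU, 4 vCPU left
host 6: place 9 vCPU, 39 vCPU left
host 6: place 5 vCPU, 34 vCPU left
host 6: place 28 vCPU, 6 vCPU left
host 7: place 45 vCPU, 3 vCPU left
host 8: place 44 vCPU, 4 vCPU left
host 9: place 17 vCPU, 31 vCPU left
host 9: place 8 vCPU, 23 vCPU left
host 10: place 38 vCPU, 10 vCPU left
host 11: place 42 vCPU, 6 vCPU left
host 12: place 18 vCPU, 30 vCPU left
Final hosts: [5,23] [30] [31] [47] [21,14,9] [9,5,28] [45] [44] [17,8] [38] [42] [18].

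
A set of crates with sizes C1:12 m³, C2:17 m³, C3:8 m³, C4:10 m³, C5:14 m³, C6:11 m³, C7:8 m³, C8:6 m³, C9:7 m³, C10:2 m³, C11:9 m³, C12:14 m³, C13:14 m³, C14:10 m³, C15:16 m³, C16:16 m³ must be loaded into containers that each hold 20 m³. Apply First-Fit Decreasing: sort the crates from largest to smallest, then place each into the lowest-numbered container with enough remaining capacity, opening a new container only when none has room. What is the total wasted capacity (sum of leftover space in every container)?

26

Sorted descending: 17, 16, 16, 14, 14, 14, 12, 11, 10, 10, 9, 8, 8, 7, 6, 2.
17 m³ → container 1 (remaining 3 m³)
16 m³ → container 2 (remaining 4 m³)
16 m³ → container 3 (remaining 4 m³)
14 m³ → container 4 (remaining 6 m³)
14 m³ → container 5 (remaining 6 m³)
14 m³ → container 6 (remaining 6 m³)
12 m³ → container 7 (remaining 8 m³)
11 m³ → container 8 (remaining 9 m³)
10 m³ → container 9 (remaining 10 m³)
10 m³ → container 9 (remaining 0 m³)
9 m³ → container 8 (remaining 0 m³)
8 m³ → container 7 (remaining 0 m³)
8 m³ → container 10 (remaining 12 m³)
7 m³ → container 10 (remaining 5 m³)
6 m³ → container 4 (remaining 0 m³)
2 m³ → container 1 (remaining 1 m³)
10 containers × 20 m³ = 200 m³; used 174 m³; unused 26 m³.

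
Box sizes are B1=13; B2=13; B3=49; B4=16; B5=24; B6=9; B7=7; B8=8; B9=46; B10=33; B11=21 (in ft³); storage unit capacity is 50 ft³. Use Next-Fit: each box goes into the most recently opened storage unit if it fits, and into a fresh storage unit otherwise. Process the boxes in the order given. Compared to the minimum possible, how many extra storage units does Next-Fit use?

Next-Fit: [13,13] [49] [16,24,9] [7,8] [46] [33] [21] → 7 storage units.
Total size 239 ft³; any packing needs at least ⌈239/50⌉ = 5 storage units.
An optimal packing achieves that bound: [49] [46] [33,16] [24,21] [13,13,9,8,7] → 5 storage units.
Excess: 7 − 5 = 2.

2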